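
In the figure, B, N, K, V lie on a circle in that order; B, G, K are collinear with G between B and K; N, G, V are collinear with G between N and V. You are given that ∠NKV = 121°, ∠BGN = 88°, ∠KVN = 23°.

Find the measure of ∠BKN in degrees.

1. ∠KNV = 36°  [△NKV]
2. ∠KGN = 92°  [linear pair at G on BK]
3. ∠BKN = 52°  [△NGK]

∠BKN = 52°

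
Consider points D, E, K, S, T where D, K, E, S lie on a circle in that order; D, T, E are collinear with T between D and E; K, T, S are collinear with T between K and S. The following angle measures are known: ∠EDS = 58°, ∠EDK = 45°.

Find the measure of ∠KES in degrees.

1. ∠EKS = 58°  [same arc ES]
2. ∠ESK = 45°  [same arc KE]
3. ∠KES = 77°  [△KES]

∠KES = 77°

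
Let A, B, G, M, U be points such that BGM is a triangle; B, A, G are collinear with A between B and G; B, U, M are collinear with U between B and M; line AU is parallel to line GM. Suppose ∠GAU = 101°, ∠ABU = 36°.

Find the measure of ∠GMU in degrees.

1. ∠BAU = 79°  [linear pair at A on BG]
2. ∠AUB = 65°  [△BAU]
3. ∠AUM = 115°  [linear pair at U on BM]
4. ∠GMU = 65°  [AU∥GM, co-interior at M–U]

∠GMU = 65°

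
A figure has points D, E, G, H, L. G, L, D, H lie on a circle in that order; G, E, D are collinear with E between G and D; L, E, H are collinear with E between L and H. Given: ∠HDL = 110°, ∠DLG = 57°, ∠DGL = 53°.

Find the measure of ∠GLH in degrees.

1. ∠HGL = 70°  [cyclic GLDH, opposite ∠G+∠D]
2. ∠GDL = 70°  [△GLD]
3. ∠GHL = 70°  [same arc GL]
4. ∠GLH = 40°  [△GLH]

∠GLH = 40°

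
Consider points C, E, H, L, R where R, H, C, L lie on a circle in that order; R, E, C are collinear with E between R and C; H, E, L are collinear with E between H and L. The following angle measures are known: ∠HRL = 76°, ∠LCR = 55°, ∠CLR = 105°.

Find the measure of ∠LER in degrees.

1. ∠LHR = 55°  [same arc RL]
2. ∠CRL = 20°  [△RCL]
3. ∠HLR = 49°  [△RHL]
4. ∠LER = 111°  [△REL]

∠LER = 111°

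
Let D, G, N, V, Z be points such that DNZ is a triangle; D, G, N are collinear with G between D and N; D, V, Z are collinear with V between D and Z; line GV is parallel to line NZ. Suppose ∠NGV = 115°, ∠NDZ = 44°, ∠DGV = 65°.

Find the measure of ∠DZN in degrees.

∠DZN = 71°

1. ∠GDV = 44°  [G on DN, V on DZ]
2. ∠DVG = 71°  [△DGV]
3. ∠DZN = 71°  [GV∥NZ, corresponding at V]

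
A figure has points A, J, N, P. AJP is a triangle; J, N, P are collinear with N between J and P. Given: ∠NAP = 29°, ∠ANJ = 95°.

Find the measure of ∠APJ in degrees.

1. ∠ANP = 85°  [linear pair at N on JP]
2. ∠APN = 66°  [△ANP]
3. ∠APJ = 66°  [N on ray PJ]

∠APJ = 66°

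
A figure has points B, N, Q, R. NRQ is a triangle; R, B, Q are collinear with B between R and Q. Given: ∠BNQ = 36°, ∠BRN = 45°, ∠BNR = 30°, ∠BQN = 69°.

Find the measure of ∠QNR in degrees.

∠QNR = 66°

1. ∠NRQ = 45°  [B on ray RQ]
2. ∠NQR = 69°  [B on ray QR]
3. ∠QNR = 66°  [△NRQ]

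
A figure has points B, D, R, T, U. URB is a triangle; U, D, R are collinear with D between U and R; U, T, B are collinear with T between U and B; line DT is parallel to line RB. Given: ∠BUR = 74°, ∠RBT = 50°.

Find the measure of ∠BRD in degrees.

1. ∠RBU = 50°  [T on ray BU]
2. ∠BRU = 56°  [△URB]
3. ∠BRD = 56°  [D on ray RU]

∠BRD = 56°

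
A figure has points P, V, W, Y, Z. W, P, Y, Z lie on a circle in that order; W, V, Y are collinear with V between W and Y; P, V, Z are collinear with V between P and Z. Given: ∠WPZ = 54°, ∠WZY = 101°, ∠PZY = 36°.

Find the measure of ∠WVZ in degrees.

∠WVZ = 90°

1. ∠WYZ = 54°  [same arc WZ]
2. ∠YVZ = 90°  [△YVZ]
3. ∠WVZ = 90°  [linear pair at V on WY]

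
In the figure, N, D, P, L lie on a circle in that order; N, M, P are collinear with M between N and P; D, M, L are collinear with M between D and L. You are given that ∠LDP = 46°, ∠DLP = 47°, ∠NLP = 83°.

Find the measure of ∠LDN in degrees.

∠LDN = 51°

1. ∠LNP = 46°  [same arc PL]
2. ∠LPN = 51°  [△NPL]
3. ∠LDN = 51°  [same arc NL]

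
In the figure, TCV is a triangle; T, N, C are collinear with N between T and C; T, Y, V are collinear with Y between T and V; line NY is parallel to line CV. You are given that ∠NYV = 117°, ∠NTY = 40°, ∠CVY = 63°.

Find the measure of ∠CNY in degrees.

1. ∠NYT = 63°  [linear pair at Y on TV]
2. ∠TNY = 77°  [△TNY]
3. ∠CNY = 103°  [linear pair at N on TC]

∠CNY = 103°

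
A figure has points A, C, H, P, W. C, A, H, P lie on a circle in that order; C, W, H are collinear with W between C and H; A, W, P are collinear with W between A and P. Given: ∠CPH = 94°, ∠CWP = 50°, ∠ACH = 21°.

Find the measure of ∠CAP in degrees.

∠CAP = 29°

1. ∠AWH = 50°  [vertical angles at W]
2. ∠AWC = 130°  [linear pair at W on CH]
3. ∠CAP = 29°  [△CWA]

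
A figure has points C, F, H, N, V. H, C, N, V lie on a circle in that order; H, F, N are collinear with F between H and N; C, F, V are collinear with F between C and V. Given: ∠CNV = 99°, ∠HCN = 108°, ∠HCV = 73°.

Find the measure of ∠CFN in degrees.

1. ∠CHV = 81°  [cyclic HCNV, opposite ∠H+∠N]
2. ∠HVN = 72°  [cyclic HCNV, opposite ∠C+∠V]
3. ∠HNV = 73°  [same arc HV]
4. ∠CVH = 26°  [△HCV]
5. ∠NHV = 35°  [△HNV]
6. ∠CNH = 26°  [same arc HC]
7. ∠NCV = 35°  [same arc NV]
8. ∠CFN = 119°  [△CFN]

∠CFN = 119°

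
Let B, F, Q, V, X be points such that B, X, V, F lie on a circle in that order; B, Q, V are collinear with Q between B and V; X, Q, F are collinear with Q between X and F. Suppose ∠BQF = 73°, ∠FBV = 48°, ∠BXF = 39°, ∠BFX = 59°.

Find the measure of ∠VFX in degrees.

∠VFX = 34°

1. ∠FQV = 107°  [linear pair at Q on BV]
2. ∠BVF = 39°  [same arc BF]
3. ∠VFX = 34°  [△VQF]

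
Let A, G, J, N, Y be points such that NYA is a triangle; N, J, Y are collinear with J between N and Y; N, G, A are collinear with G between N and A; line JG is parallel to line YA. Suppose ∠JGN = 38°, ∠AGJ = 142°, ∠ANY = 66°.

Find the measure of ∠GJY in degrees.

∠GJY = 104°

1. ∠NAY = 38°  [JG∥YA, corresponding at G]
2. ∠AYN = 76°  [△NYA]
3. ∠GJN = 76°  [JG∥YA, corresponding at J]
4. ∠GJY = 104°  [linear pair at J on NY]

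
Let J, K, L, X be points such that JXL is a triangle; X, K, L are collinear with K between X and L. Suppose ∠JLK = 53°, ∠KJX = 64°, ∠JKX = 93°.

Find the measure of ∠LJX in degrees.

∠LJX = 104°

1. ∠JLX = 53°  [K on ray LX]
2. ∠JXK = 23°  [△JXK]
3. ∠JXL = 23°  [K on ray XL]
4. ∠LJX = 104°  [△JXL]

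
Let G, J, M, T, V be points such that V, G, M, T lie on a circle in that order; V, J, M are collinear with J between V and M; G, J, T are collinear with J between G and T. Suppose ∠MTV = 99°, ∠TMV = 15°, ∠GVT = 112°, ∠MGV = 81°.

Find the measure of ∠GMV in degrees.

1. ∠TGV = 15°  [same arc VT]
2. ∠GTV = 53°  [△VGT]
3. ∠GMV = 53°  [same arc VG]

∠GMV = 53°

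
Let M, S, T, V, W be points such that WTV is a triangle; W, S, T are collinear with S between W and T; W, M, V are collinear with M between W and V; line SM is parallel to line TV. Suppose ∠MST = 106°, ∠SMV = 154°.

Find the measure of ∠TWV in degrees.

1. ∠MSW = 74°  [linear pair at S on WT]
2. ∠SMW = 26°  [linear pair at M on WV]
3. ∠MWS = 80°  [△WSM]
4. ∠TWV = 80°  [S on WT, M on WV]

∠TWV = 80°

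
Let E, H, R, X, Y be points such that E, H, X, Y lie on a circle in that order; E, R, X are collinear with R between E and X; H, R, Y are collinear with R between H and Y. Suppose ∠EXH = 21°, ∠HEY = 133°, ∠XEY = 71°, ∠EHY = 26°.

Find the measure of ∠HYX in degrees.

1. ∠HXY = 47°  [cyclic EHXY, opposite ∠E+∠X]
2. ∠XHY = 71°  [same arc XY]
3. ∠HYX = 62°  [△HXY]

∠HYX = 62°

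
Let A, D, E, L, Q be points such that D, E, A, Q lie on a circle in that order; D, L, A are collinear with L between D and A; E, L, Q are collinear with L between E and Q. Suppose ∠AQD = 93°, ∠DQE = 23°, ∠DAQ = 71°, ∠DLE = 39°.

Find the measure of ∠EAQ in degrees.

1. ∠ADQ = 16°  [△DAQ]
2. ∠ALQ = 39°  [vertical angles at L]
3. ∠AEQ = 16°  [same arc AQ]
4. ∠AQE = 70°  [△ALQ]
5. ∠EAQ = 94°  [△EAQ]

∠EAQ = 94°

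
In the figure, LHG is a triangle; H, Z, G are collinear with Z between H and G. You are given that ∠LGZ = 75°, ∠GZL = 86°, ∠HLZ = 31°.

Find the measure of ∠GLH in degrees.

1. ∠HGL = 75°  [Z on ray GH]
2. ∠HZL = 94°  [linear pair at Z on HG]
3. ∠LHZ = 55°  [△LHZ]
4. ∠GHL = 55°  [Z on ray HG]
5. ∠GLH = 50°  [△LHG]

∠GLH = 50°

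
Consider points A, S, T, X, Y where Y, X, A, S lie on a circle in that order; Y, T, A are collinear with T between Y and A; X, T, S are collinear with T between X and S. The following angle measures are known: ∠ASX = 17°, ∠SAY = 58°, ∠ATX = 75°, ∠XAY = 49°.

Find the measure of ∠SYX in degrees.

∠SYX = 73°

1. ∠SXY = 58°  [same arc YS]
2. ∠XSY = 49°  [same arc YX]
3. ∠SYX = 73°  [△YXS]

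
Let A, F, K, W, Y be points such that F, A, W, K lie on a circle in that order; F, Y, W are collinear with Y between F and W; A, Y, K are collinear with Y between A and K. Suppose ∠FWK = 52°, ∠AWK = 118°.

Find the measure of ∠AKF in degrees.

1. ∠FAK = 52°  [same arc FK]
2. ∠AFK = 62°  [cyclic FAWK, opposite ∠F+∠W]
3. ∠AKF = 66°  [△FAK]

∠AKF = 66°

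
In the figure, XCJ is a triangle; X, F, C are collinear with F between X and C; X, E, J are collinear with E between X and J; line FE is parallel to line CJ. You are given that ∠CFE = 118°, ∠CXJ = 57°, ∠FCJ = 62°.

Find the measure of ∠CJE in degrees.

∠CJE = 61°

1. ∠JCX = 62°  [F on ray CX]
2. ∠CJX = 61°  [△XCJ]
3. ∠CJE = 61°  [E on ray JX]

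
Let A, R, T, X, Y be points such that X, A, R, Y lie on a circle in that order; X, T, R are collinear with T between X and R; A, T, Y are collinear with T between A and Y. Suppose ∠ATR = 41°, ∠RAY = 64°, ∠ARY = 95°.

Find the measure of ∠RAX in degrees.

1. ∠ARX = 75°  [△ATR]
2. ∠AYR = 21°  [△ARY]
3. ∠AXR = 21°  [same arc AR]
4. ∠RAX = 84°  [△XAR]

∠RAX = 84°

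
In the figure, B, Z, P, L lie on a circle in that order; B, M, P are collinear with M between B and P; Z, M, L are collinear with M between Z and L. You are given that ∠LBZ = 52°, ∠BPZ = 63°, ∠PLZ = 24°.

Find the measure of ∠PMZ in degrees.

∠PMZ = 89°

1. ∠LPZ = 128°  [cyclic BZPL, opposite ∠B+∠P]
2. ∠LZP = 28°  [△ZPL]
3. ∠PMZ = 89°  [△ZMP]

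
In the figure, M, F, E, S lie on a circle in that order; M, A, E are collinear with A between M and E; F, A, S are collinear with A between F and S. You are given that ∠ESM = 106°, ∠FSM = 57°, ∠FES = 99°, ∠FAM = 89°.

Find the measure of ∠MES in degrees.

∠MES = 42°

1. ∠FMS = 81°  [cyclic MFES, opposite ∠M+∠E]
2. ∠MFS = 42°  [△MFS]
3. ∠MES = 42°  [same arc MS]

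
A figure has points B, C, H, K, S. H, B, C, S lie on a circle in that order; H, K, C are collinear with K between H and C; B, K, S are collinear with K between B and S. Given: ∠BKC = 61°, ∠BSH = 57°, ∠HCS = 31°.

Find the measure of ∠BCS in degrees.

∠BCS = 88°

1. ∠HKS = 61°  [vertical angles at K]
2. ∠BCH = 57°  [same arc HB]
3. ∠CKS = 119°  [linear pair at K on HC]
4. ∠CBS = 62°  [△BKC]
5. ∠BSC = 30°  [△CKS]
6. ∠BCS = 88°  [△BCS]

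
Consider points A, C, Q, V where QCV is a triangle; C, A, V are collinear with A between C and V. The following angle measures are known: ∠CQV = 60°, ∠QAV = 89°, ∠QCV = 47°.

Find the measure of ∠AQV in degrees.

1. ∠CVQ = 73°  [△QCV]
2. ∠AVQ = 73°  [A on ray VC]
3. ∠AQV = 18°  [△QAV]

∠AQV = 18°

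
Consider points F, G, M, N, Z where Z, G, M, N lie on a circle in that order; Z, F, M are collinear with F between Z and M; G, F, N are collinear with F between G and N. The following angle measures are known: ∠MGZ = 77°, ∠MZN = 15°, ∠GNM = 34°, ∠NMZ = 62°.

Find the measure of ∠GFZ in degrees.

1. ∠GZM = 34°  [same arc GM]
2. ∠NGZ = 62°  [same arc ZN]
3. ∠GFZ = 84°  [△ZFG]

∠GFZ = 84°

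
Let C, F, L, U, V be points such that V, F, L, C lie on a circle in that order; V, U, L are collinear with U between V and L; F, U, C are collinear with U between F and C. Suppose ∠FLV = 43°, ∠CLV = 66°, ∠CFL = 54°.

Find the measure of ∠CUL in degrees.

∠CUL = 97°

1. ∠FCV = 43°  [same arc VF]
2. ∠CVL = 54°  [same arc LC]
3. ∠CUV = 83°  [△VUC]
4. ∠CUL = 97°  [linear pair at U on VL]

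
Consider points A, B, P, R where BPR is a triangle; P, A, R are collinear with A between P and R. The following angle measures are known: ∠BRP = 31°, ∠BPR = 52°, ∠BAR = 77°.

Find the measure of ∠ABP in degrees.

∠ABP = 25°

1. ∠APB = 52°  [A on ray PR]
2. ∠BAP = 103°  [linear pair at A on PR]
3. ∠ABP = 25°  [△BPA]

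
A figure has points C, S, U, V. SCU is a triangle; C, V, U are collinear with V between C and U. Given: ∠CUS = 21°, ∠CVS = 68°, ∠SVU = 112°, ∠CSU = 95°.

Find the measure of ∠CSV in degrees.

1. ∠SCU = 64°  [△SCU]
2. ∠SCV = 64°  [V on ray CU]
3. ∠CSV = 48°  [△SCV]

∠CSV = 48°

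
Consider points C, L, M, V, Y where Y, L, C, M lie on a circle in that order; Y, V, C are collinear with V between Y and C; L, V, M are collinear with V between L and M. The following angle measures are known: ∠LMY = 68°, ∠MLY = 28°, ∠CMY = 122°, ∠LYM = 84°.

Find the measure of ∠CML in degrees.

1. ∠MCY = 28°  [same arc YM]
2. ∠CYM = 30°  [△YCM]
3. ∠LCM = 96°  [cyclic YLCM, opposite ∠Y+∠C]
4. ∠CLM = 30°  [same arc CM]
5. ∠CML = 54°  [△LCM]

∠CML = 54°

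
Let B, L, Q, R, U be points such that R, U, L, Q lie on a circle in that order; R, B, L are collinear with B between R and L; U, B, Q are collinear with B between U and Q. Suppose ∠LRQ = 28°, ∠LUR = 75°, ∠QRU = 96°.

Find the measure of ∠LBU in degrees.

∠LBU = 115°

1. ∠LUQ = 28°  [same arc LQ]
2. ∠QLU = 84°  [cyclic RULQ, opposite ∠R+∠L]
3. ∠LQU = 68°  [△ULQ]
4. ∠LRU = 68°  [same arc UL]
5. ∠RLU = 37°  [△RUL]
6. ∠LBU = 115°  [△UBL]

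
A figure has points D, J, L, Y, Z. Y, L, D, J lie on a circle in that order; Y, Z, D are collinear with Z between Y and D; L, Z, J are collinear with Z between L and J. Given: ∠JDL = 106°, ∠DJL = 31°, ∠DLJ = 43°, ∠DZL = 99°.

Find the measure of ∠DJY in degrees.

∠DJY = 69°

1. ∠DYL = 31°  [same arc LD]
2. ∠LDY = 38°  [△LZD]
3. ∠DLY = 111°  [△YLD]
4. ∠DJY = 69°  [cyclic YLDJ, opposite ∠L+∠J]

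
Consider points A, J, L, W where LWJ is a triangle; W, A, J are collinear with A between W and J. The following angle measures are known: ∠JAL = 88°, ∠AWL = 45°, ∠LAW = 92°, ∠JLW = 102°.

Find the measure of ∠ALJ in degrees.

1. ∠JWL = 45°  [A on ray WJ]
2. ∠LJW = 33°  [△LWJ]
3. ∠AJL = 33°  [A on ray JW]
4. ∠ALJ = 59°  [△LAJ]

∠ALJ = 59°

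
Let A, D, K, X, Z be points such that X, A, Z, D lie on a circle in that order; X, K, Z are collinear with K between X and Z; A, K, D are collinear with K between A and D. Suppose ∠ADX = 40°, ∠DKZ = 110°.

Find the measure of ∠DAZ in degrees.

1. ∠AZX = 40°  [same arc XA]
2. ∠AKX = 110°  [vertical angles at K]
3. ∠AKZ = 70°  [linear pair at K on XZ]
4. ∠DAZ = 70°  [△AKZ]

∠DAZ = 70°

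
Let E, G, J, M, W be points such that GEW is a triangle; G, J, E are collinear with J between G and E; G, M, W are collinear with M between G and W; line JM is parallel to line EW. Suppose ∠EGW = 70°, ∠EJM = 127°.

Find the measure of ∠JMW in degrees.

∠JMW = 123°

1. ∠JGM = 70°  [J on GE, M on GW]
2. ∠GJM = 53°  [linear pair at J on GE]
3. ∠GMJ = 57°  [△GJM]
4. ∠JMW = 123°  [linear pair at M on GW]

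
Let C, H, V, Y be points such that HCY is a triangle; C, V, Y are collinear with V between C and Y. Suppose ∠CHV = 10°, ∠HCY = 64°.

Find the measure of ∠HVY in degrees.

1. ∠HCV = 64°  [V on ray CY]
2. ∠CVH = 106°  [△HCV]
3. ∠HVY = 74°  [linear pair at V on CY]

∠HVY = 74°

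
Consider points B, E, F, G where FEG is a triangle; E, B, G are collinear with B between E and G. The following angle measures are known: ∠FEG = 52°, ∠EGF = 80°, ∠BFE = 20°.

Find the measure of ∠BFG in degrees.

∠BFG = 28°

1. ∠BEF = 52°  [B on ray EG]
2. ∠BGF = 80°  [B on ray GE]
3. ∠EBF = 108°  [△FEB]
4. ∠FBG = 72°  [linear pair at B on EG]
5. ∠BFG = 28°  [△FBG]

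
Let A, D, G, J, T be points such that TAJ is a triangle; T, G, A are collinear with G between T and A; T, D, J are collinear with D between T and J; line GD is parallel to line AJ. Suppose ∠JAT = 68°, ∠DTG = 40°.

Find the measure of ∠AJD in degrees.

1. ∠DGT = 68°  [GD∥AJ, corresponding at G]
2. ∠GDT = 72°  [△TGD]
3. ∠GDJ = 108°  [linear pair at D on TJ]
4. ∠AJD = 72°  [GD∥AJ, co-interior at J–D]

∠AJD = 72°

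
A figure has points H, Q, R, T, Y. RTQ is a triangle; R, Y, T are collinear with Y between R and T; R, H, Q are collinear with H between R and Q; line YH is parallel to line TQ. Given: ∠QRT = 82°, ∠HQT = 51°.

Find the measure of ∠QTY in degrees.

∠QTY = 47°

1. ∠RQT = 51°  [H on ray QR]
2. ∠QTR = 47°  [△RTQ]
3. ∠QTY = 47°  [Y on ray TR]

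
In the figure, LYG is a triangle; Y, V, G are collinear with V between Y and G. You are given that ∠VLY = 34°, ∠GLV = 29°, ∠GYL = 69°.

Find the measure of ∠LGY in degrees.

1. ∠LYV = 69°  [V on ray YG]
2. ∠LVY = 77°  [△LYV]
3. ∠GVL = 103°  [linear pair at V on YG]
4. ∠LGV = 48°  [△LVG]
5. ∠LGY = 48°  [V on ray GY]

∠LGY = 48°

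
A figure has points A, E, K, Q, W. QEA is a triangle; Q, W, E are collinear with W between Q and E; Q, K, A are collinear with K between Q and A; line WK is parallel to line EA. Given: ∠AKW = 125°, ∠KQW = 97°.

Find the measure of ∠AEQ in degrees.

1. ∠QKW = 55°  [linear pair at K on QA]
2. ∠KWQ = 28°  [△QWK]
3. ∠AEQ = 28°  [WK∥EA, corresponding at W]

∠AEQ = 28°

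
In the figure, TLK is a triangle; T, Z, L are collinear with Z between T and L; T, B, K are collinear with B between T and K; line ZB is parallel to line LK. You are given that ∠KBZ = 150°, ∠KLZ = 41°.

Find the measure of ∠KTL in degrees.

1. ∠TBZ = 30°  [linear pair at B on TK]
2. ∠KLT = 41°  [Z on ray LT]
3. ∠LKT = 30°  [ZB∥LK, corresponding at B]
4. ∠KTL = 109°  [△TLK]

∠KTL = 109°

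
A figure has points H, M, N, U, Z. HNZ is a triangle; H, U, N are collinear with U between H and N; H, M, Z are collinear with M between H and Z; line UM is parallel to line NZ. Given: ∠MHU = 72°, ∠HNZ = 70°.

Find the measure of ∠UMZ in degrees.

∠UMZ = 142°

1. ∠NHZ = 72°  [U on HN, M on HZ]
2. ∠HZN = 38°  [△HNZ]
3. ∠HMU = 38°  [UM∥NZ, corresponding at M]
4. ∠UMZ = 142°  [linear pair at M on HZ]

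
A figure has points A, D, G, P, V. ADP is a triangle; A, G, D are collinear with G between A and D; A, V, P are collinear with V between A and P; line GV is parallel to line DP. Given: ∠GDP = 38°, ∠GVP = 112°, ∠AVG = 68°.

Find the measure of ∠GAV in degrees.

1. ∠ADP = 38°  [G on ray DA]
2. ∠APD = 68°  [GV∥DP, corresponding at V]
3. ∠DAP = 74°  [△ADP]
4. ∠GAV = 74°  [G on AD, V on AP]

∠GAV = 74°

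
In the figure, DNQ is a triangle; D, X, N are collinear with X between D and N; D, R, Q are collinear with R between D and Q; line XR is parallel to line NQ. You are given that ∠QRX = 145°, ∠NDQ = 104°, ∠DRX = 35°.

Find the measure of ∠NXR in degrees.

∠NXR = 139°

1. ∠RDX = 104°  [X on DN, R on DQ]
2. ∠DXR = 41°  [△DXR]
3. ∠NXR = 139°  [linear pair at X on DN]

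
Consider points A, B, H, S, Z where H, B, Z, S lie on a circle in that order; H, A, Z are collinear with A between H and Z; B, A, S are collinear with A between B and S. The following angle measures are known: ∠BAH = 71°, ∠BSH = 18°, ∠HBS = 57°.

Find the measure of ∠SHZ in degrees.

1. ∠SAZ = 71°  [vertical angles at A]
2. ∠HAS = 109°  [linear pair at A on HZ]
3. ∠SHZ = 53°  [△HAS]

∠SHZ = 53°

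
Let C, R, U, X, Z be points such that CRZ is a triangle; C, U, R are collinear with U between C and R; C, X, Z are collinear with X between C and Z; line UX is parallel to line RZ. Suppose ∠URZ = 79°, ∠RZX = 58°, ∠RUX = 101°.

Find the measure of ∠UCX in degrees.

∠UCX = 43°

1. ∠CZR = 58°  [X on ray ZC]
2. ∠CUX = 79°  [linear pair at U on CR]
3. ∠CXU = 58°  [UX∥RZ, corresponding at X]
4. ∠UCX = 43°  [△CUX]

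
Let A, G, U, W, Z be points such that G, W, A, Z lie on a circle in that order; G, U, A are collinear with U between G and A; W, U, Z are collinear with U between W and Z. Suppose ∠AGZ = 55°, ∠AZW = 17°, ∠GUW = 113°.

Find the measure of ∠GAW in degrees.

∠GAW = 58°

1. ∠AWZ = 55°  [same arc AZ]
2. ∠AUW = 67°  [linear pair at U on GA]
3. ∠GAW = 58°  [△WUA]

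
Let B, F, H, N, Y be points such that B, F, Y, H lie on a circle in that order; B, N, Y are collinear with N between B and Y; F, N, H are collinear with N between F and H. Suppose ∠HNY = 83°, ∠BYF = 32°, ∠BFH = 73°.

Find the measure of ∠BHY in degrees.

∠BHY = 56°

1. ∠BNH = 97°  [linear pair at N on BY]
2. ∠BHF = 32°  [same arc BF]
3. ∠BYH = 73°  [same arc BH]
4. ∠HBY = 51°  [△BNH]
5. ∠BHY = 56°  [△BYH]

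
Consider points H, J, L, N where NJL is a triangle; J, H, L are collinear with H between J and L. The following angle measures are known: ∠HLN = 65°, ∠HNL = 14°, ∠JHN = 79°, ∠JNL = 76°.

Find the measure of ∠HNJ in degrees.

∠HNJ = 62°

1. ∠JLN = 65°  [H on ray LJ]
2. ∠LJN = 39°  [△NJL]
3. ∠HJN = 39°  [H on ray JL]
4. ∠HNJ = 62°  [△NJH]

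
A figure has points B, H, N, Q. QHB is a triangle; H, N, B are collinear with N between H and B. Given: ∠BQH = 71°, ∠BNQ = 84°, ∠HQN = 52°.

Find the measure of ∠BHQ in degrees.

1. ∠HNQ = 96°  [linear pair at N on HB]
2. ∠NHQ = 32°  [△QHN]
3. ∠BHQ = 32°  [N on ray HB]

∠BHQ = 32°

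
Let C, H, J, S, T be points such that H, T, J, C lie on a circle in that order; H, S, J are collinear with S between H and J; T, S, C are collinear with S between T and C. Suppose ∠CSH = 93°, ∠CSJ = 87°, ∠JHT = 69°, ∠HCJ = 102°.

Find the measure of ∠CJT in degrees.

∠CJT = 57°

1. ∠JST = 93°  [vertical angles at S]
2. ∠JCT = 69°  [same arc TJ]
3. ∠HTJ = 78°  [cyclic HTJC, opposite ∠T+∠C]
4. ∠HJT = 33°  [△HTJ]
5. ∠CTJ = 54°  [△TSJ]
6. ∠CJT = 57°  [△TJC]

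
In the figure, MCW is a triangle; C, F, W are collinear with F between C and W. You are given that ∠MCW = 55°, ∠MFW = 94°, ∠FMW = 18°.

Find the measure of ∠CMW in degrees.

1. ∠FWM = 68°  [△MFW]
2. ∠CWM = 68°  [F on ray WC]
3. ∠CMW = 57°  [△MCW]

∠CMW = 57°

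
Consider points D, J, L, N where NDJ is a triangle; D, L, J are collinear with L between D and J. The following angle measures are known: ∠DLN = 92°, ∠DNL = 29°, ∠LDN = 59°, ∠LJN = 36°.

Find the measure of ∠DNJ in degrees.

∠DNJ = 85°

1. ∠JDN = 59°  [L on ray DJ]
2. ∠DJN = 36°  [L on ray JD]
3. ∠DNJ = 85°  [△NDJ]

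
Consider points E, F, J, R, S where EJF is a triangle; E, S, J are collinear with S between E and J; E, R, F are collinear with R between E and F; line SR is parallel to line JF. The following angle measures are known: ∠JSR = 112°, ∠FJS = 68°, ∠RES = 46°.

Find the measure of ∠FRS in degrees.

1. ∠ESR = 68°  [linear pair at S on EJ]
2. ∠ERS = 66°  [△ESR]
3. ∠FRS = 114°  [linear pair at R on EF]

∠FRS = 114°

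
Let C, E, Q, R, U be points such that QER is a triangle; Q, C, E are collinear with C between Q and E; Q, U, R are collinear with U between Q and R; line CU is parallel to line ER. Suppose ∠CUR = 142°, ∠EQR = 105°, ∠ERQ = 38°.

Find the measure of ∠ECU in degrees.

∠ECU = 143°

1. ∠CUQ = 38°  [linear pair at U on QR]
2. ∠CQU = 105°  [C on QE, U on QR]
3. ∠QCU = 37°  [△QCU]
4. ∠ECU = 143°  [linear pair at C on QE]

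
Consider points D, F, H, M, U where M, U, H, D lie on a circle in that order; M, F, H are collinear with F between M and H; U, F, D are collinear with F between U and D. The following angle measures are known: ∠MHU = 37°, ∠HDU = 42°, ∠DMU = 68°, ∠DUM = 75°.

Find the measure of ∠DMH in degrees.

1. ∠DHU = 112°  [cyclic MUHD, opposite ∠M+∠H]
2. ∠DUH = 26°  [△UHD]
3. ∠DMH = 26°  [same arc HD]

∠DMH = 26°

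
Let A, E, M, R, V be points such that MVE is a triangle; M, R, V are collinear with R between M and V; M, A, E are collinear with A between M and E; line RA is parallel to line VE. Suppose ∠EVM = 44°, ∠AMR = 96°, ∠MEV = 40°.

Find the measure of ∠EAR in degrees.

∠EAR = 140°

1. ∠ARM = 44°  [RA∥VE, corresponding at R]
2. ∠MAR = 40°  [△MRA]
3. ∠EAR = 140°  [linear pair at A on ME]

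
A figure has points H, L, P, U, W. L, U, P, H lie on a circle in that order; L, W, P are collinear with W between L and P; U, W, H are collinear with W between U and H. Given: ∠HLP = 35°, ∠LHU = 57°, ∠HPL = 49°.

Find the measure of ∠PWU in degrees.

1. ∠HUP = 35°  [same arc PH]
2. ∠LPU = 57°  [same arc LU]
3. ∠PWU = 88°  [△UWP]

∠PWU = 88°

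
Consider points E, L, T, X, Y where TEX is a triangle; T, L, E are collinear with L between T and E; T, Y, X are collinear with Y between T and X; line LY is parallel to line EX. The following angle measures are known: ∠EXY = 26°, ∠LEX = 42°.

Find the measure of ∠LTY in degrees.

∠LTY = 112°

1. ∠EXT = 26°  [Y on ray XT]
2. ∠TEX = 42°  [L on ray ET]
3. ∠ETX = 112°  [△TEX]
4. ∠LTY = 112°  [L on TE, Y on TX]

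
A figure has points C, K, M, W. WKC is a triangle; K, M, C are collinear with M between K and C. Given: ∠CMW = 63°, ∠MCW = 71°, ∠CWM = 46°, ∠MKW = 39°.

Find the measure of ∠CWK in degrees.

∠CWK = 70°

1. ∠KCW = 71°  [M on ray CK]
2. ∠CKW = 39°  [M on ray KC]
3. ∠CWK = 70°  [△WKC]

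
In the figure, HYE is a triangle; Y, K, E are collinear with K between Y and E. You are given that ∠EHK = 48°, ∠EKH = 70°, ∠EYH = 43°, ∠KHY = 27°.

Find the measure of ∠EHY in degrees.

1. ∠HEK = 62°  [△HKE]
2. ∠HEY = 62°  [K on ray EY]
3. ∠EHY = 75°  [△HYE]

∠EHY = 75°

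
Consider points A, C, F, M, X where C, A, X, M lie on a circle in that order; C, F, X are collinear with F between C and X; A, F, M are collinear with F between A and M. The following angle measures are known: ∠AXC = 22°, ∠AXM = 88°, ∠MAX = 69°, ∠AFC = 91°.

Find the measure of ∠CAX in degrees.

∠CAX = 135°

1. ∠AMX = 23°  [△AXM]
2. ∠ACX = 23°  [same arc AX]
3. ∠CAX = 135°  [△CAX]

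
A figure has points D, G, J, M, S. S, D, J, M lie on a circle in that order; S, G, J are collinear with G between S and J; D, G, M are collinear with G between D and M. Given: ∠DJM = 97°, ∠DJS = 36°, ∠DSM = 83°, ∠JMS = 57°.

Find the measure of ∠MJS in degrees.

1. ∠DMS = 36°  [same arc SD]
2. ∠MDS = 61°  [△SDM]
3. ∠MJS = 61°  [same arc SM]

∠MJS = 61°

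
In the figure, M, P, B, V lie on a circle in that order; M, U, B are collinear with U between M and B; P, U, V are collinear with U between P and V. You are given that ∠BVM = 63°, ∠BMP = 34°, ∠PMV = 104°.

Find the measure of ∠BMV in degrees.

∠BMV = 70°

1. ∠BVP = 34°  [same arc PB]
2. ∠PBV = 76°  [cyclic MPBV, opposite ∠M+∠B]
3. ∠BPV = 70°  [△PBV]
4. ∠BMV = 70°  [same arc BV]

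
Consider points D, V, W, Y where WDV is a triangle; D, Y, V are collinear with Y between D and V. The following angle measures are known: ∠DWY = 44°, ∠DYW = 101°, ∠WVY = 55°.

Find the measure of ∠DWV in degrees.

1. ∠WDY = 35°  [△WDY]
2. ∠DVW = 55°  [Y on ray VD]
3. ∠VDW = 35°  [Y on ray DV]
4. ∠DWV = 90°  [△WDV]

∠DWV = 90°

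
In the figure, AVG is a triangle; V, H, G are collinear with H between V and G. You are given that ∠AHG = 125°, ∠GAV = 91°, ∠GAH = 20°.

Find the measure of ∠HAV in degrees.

1. ∠AGH = 35°  [△AHG]
2. ∠AHV = 55°  [linear pair at H on VG]
3. ∠AGV = 35°  [H on ray GV]
4. ∠AVG = 54°  [△AVG]
5. ∠AVH = 54°  [H on ray VG]
6. ∠HAV = 71°  [△AVH]

∠HAV = 71°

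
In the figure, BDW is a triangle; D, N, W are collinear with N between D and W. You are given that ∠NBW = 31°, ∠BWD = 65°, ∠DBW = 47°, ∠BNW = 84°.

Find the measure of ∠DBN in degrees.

1. ∠BDW = 68°  [△BDW]
2. ∠BND = 96°  [linear pair at N on DW]
3. ∠BDN = 68°  [N on ray DW]
4. ∠DBN = 16°  [△BDN]

∠DBN = 16°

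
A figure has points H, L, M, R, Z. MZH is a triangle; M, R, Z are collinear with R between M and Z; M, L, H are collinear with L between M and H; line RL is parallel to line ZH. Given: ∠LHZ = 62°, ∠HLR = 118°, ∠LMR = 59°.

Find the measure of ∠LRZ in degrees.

1. ∠MLR = 62°  [linear pair at L on MH]
2. ∠LRM = 59°  [△MRL]
3. ∠LRZ = 121°  [linear pair at R on MZ]

∠LRZ = 121°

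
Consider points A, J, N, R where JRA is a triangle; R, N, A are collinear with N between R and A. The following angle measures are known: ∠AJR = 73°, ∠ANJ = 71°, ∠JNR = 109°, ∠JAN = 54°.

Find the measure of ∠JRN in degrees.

∠JRN = 53°

1. ∠JAR = 54°  [N on ray AR]
2. ∠ARJ = 53°  [△JRA]
3. ∠JRN = 53°  [N on ray RA]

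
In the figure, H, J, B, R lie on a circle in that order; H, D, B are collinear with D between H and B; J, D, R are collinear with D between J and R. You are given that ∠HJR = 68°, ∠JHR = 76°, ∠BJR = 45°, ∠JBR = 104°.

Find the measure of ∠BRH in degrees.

1. ∠HBR = 68°  [same arc HR]
2. ∠BHR = 45°  [same arc BR]
3. ∠BRH = 67°  [△HBR]

∠BRH = 67°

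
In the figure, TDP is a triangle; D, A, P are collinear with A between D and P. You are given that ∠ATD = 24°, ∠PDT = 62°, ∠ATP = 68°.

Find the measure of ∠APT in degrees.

1. ∠ADT = 62°  [A on ray DP]
2. ∠DAT = 94°  [△TDA]
3. ∠PAT = 86°  [linear pair at A on DP]
4. ∠APT = 26°  [△TAP]

∠APT = 26°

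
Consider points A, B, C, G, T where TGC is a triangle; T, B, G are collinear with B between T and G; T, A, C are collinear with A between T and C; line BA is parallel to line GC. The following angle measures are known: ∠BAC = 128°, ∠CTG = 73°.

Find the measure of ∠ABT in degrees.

1. ∠BAT = 52°  [linear pair at A on TC]
2. ∠ATB = 73°  [B on TG, A on TC]
3. ∠ABT = 55°  [△TBA]

∠ABT = 55°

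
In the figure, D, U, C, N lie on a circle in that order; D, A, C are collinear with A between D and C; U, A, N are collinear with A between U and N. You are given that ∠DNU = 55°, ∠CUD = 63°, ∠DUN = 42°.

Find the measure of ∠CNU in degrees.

∠CNU = 62°

1. ∠DCU = 55°  [same arc DU]
2. ∠CDU = 62°  [△DUC]
3. ∠CNU = 62°  [same arc UC]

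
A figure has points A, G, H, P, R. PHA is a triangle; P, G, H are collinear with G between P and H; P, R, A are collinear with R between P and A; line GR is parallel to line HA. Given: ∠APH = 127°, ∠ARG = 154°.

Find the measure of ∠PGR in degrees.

∠PGR = 27°

1. ∠GPR = 127°  [G on PH, R on PA]
2. ∠GRP = 26°  [linear pair at R on PA]
3. ∠PGR = 27°  [△PGR]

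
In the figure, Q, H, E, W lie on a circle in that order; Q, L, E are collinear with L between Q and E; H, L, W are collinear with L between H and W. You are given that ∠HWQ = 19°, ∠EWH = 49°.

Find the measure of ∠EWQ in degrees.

1. ∠HEQ = 19°  [same arc QH]
2. ∠EQH = 49°  [same arc HE]
3. ∠EHQ = 112°  [△QHE]
4. ∠EWQ = 68°  [cyclic QHEW, opposite ∠H+∠W]

∠EWQ = 68°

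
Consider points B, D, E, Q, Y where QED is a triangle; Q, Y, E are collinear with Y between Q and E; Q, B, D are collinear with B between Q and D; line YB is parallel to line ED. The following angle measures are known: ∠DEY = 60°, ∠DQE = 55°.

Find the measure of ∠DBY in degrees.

∠DBY = 115°

1. ∠DEQ = 60°  [Y on ray EQ]
2. ∠EDQ = 65°  [△QED]
3. ∠QBY = 65°  [YB∥ED, corresponding at B]
4. ∠DBY = 115°  [linear pair at B on QD]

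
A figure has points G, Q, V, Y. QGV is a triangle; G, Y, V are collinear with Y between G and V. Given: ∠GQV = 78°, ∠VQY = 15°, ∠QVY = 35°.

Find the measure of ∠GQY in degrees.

∠GQY = 63°

1. ∠QYV = 130°  [△QYV]
2. ∠GVQ = 35°  [Y on ray VG]
3. ∠GYQ = 50°  [linear pair at Y on GV]
4. ∠QGV = 67°  [△QGV]
5. ∠QGY = 67°  [Y on ray GV]
6. ∠GQY = 63°  [△QGY]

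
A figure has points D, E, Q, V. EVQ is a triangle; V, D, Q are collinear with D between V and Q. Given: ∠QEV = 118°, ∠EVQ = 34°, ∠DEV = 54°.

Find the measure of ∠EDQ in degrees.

∠EDQ = 88°

1. ∠DVE = 34°  [D on ray VQ]
2. ∠EDV = 92°  [△EVD]
3. ∠EDQ = 88°  [linear pair at D on VQ]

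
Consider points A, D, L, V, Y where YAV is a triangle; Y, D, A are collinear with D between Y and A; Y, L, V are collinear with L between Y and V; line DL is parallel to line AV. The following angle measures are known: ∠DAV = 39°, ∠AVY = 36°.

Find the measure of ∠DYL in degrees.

∠DYL = 105°

1. ∠VAY = 39°  [D on ray AY]
2. ∠AYV = 105°  [△YAV]
3. ∠DYL = 105°  [D on YA, L on YV]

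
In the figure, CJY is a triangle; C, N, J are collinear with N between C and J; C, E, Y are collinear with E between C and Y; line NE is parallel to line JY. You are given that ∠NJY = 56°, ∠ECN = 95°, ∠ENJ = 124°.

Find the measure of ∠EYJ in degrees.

1. ∠CJY = 56°  [N on ray JC]
2. ∠JCY = 95°  [N on CJ, E on CY]
3. ∠CYJ = 29°  [△CJY]
4. ∠EYJ = 29°  [E on ray YC]

∠EYJ = 29°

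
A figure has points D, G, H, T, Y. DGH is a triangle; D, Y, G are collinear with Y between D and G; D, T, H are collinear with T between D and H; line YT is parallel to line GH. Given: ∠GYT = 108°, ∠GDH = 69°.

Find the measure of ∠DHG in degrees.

∠DHG = 39°

1. ∠DYT = 72°  [linear pair at Y on DG]
2. ∠TDY = 69°  [Y on DG, T on DH]
3. ∠DTY = 39°  [△DYT]
4. ∠DHG = 39°  [YT∥GH, corresponding at T]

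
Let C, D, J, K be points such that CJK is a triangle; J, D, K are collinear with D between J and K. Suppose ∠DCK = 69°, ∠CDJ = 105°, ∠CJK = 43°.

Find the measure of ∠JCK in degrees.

∠JCK = 101°

1. ∠CDK = 75°  [linear pair at D on JK]
2. ∠CKD = 36°  [△CDK]
3. ∠CKJ = 36°  [D on ray KJ]
4. ∠JCK = 101°  [△CJK]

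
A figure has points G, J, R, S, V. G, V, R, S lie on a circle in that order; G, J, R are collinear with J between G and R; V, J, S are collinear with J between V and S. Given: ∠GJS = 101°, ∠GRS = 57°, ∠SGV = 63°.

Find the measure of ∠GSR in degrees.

∠GSR = 104°

1. ∠GVS = 57°  [same arc GS]
2. ∠GSV = 60°  [△GVS]
3. ∠RGS = 19°  [△GJS]
4. ∠GSR = 104°  [△GRS]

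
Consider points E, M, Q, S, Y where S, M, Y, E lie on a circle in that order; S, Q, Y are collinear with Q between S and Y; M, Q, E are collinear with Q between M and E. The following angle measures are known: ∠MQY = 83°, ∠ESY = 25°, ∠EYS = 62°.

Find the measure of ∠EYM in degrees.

1. ∠EQS = 83°  [vertical angles at Q]
2. ∠MES = 72°  [△SQE]
3. ∠EMS = 62°  [same arc SE]
4. ∠ESM = 46°  [△SME]
5. ∠EYM = 134°  [cyclic SMYE, opposite ∠S+∠Y]

∠EYM = 134°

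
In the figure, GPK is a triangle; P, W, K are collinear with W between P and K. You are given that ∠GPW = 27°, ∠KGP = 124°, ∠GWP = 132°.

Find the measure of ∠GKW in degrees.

∠GKW = 29°

1. ∠GPK = 27°  [W on ray PK]
2. ∠GKP = 29°  [△GPK]
3. ∠GKW = 29°  [W on ray KP]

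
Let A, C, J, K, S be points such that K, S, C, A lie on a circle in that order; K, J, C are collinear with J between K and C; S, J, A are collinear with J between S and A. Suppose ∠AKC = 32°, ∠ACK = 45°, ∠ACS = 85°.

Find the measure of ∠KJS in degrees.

1. ∠ASC = 32°  [same arc CA]
2. ∠ASK = 45°  [same arc KA]
3. ∠CAS = 63°  [△SCA]
4. ∠CKS = 63°  [same arc SC]
5. ∠KJS = 72°  [△KJS]

∠KJS = 72°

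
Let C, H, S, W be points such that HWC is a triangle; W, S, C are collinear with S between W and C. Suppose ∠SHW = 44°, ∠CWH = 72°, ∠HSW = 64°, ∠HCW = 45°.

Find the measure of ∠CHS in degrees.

1. ∠CSH = 116°  [linear pair at S on WC]
2. ∠HCS = 45°  [S on ray CW]
3. ∠CHS = 19°  [△HSC]

∠CHS = 19°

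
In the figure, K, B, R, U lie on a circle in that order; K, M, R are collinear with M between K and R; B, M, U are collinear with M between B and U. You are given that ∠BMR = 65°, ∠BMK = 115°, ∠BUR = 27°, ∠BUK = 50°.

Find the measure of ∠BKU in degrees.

∠BKU = 92°

1. ∠BKR = 27°  [same arc BR]
2. ∠KBU = 38°  [△KMB]
3. ∠BKU = 92°  [△KBU]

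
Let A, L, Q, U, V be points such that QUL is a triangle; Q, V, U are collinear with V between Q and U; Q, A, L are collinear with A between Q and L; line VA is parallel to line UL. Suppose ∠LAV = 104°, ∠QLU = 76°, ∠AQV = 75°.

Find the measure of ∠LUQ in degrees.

1. ∠QAV = 76°  [linear pair at A on QL]
2. ∠AVQ = 29°  [△QVA]
3. ∠LUQ = 29°  [VA∥UL, corresponding at V]

∠LUQ = 29°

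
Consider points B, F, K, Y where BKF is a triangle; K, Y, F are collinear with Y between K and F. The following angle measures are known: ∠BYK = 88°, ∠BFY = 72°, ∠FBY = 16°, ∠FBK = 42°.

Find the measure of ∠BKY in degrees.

∠BKY = 66°

1. ∠BFK = 72°  [Y on ray FK]
2. ∠BKF = 66°  [△BKF]
3. ∠BKY = 66°  [Y on ray KF]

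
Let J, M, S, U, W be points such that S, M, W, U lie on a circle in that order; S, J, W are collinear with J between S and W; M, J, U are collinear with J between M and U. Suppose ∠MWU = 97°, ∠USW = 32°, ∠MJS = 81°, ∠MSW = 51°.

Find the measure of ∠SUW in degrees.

∠SUW = 100°

1. ∠UJW = 81°  [vertical angles at J]
2. ∠MUW = 51°  [same arc MW]
3. ∠SWU = 48°  [△WJU]
4. ∠SUW = 100°  [△SWU]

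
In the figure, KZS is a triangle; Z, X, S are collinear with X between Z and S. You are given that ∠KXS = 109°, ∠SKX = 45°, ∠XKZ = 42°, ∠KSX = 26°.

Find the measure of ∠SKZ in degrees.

∠SKZ = 87°

1. ∠KXZ = 71°  [linear pair at X on ZS]
2. ∠KZX = 67°  [△KZX]
3. ∠KSZ = 26°  [X on ray SZ]
4. ∠KZS = 67°  [X on ray ZS]
5. ∠SKZ = 87°  [△KZS]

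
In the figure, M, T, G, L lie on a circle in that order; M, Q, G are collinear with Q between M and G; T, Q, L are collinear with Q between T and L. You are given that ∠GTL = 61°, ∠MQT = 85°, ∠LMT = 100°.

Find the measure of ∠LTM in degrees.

∠LTM = 56°

1. ∠GML = 61°  [same arc GL]
2. ∠GQL = 85°  [vertical angles at Q]
3. ∠LQM = 95°  [linear pair at Q on MG]
4. ∠MLT = 24°  [△MQL]
5. ∠LTM = 56°  [△MTL]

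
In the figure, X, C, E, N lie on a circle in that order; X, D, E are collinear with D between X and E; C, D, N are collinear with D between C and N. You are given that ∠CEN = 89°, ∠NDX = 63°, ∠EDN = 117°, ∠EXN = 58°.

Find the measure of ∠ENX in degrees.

∠ENX = 92°

1. ∠CXN = 91°  [cyclic XCEN, opposite ∠X+∠E]
2. ∠CNX = 59°  [△XDN]
3. ∠NCX = 30°  [△XCN]
4. ∠NEX = 30°  [same arc XN]
5. ∠ENX = 92°  [△XEN]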